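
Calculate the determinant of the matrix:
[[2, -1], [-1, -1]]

For a 2×2 matrix [[a, b], [c, d]], det = ad - bc
det = (2)(-1) - (-1)(-1) = -2 - 1 = -3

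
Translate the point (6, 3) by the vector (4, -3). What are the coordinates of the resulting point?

Translation by (4, -3) (homogeneous matrix [[1, 0, 4], [0, 1, -3], [0, 0, 1]]):
x' = 6 + 4 = 10
y' = 3 + -3 = 0
Result: (10, 0)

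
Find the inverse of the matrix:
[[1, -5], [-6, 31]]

For [[a,b],[c,d]], inverse = (1/det)·[[d,-b],[-c,a]]
det = (1)(31) - (-5)(-6) = 31 - 30 = 1
Inverse = [[31, 5], [6, 1]]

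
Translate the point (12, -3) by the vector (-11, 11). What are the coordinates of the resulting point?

Translation by (-11, 11) (homogeneous matrix [[1, 0, -11], [0, 1, 11], [0, 0, 1]]):
x' = 12 + -11 = 1
y' = -3 + 11 = 8
Result: (1, 8)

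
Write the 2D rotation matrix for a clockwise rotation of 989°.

Rotation matrix formula: [[cos θ, -sin θ], [sin θ, cos θ]]
A clockwise rotation by 989° is equivalent to a counterclockwise rotation by -989°.
For θ = -989°:
cos(-989°) = -0.0175
sin(-989°) = 0.9998
Result: [[-0.0175, -0.9998], [0.9998, -0.0175]]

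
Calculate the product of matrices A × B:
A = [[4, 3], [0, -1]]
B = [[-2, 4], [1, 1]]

Matrix multiplication:
C[0][0] = 4×-2 + 3×1 = -5
C[0][1] = 4×4 + 3×1 = 19
C[1][0] = 0×-2 + -1×1 = -1
C[1][1] = 0×4 + -1×1 = -1
Result: [[-5, 19], [-1, -1]]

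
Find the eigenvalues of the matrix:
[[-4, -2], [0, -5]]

Characteristic equation: det(A - λI) = 0
λ² - (trace)λ + (det) = 0
trace = -4 + -5 = -9, det = (-4)(-5) - (-2)(0) = 20
λ² - (-9)λ + (20) = 0
λ = (-9 ± √((-9)² - 4·(20))) / 2 = (-9 ± √1) / 2
Solving: λ = -5, -4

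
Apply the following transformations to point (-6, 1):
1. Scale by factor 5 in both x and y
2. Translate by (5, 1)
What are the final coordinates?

Step 1: Scale (-6, 1) by 5 → (-30, 5)
Step 2: Translate by (5, 1) → (-25, 6)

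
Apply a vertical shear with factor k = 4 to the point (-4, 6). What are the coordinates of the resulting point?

Shear matrix for vertical shear with factor k = 4:
[[1, 0], [4, 1]]
Result: (-4, 6) → (-4, -10)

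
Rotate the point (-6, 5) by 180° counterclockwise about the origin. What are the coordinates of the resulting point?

Rotation matrix for 180°: [[cos 180°, -sin 180°], [sin 180°, cos 180°]] = [[-1, 0], [0, -1]]
[[-1, 0], [0, -1]] × [-6, 5]ᵀ = [6, -5]ᵀ
Result: (6, -5)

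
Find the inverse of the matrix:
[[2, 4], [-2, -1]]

For [[a,b],[c,d]], inverse = (1/det)·[[d,-b],[-c,a]]
det = (2)(-1) - (4)(-2) = -2 - -8 = 6
Inverse = (1/6)·[[-1, -4], [2, 2]]
= [[-1/6, -2/3], [1/3, 1/3]]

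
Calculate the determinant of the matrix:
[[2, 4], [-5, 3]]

For a 2×2 matrix [[a, b], [c, d]], det = ad - bc
det = (2)(3) - (4)(-5) = 6 - -20 = 26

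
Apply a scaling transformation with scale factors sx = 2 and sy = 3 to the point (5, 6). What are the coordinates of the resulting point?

Scaling matrix:
[[2, 0], [0, 3]]
Result: (5 × 2, 6 × 3) = (10, 18)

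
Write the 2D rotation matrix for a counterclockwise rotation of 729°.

Rotation matrix formula: [[cos θ, -sin θ], [sin θ, cos θ]]
For θ = 729°:
cos(729°) = 0.9877
sin(729°) = 0.1564
Result: [[0.9877, -0.1564], [0.1564, 0.9877]]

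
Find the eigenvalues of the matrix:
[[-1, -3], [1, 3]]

Characteristic equation: det(A - λI) = 0
λ² - (trace)λ + (det) = 0
trace = -1 + 3 = 2, det = (-1)(3) - (-3)(1) = 0
λ² - (2)λ + (0) = 0
λ = (2 ± √((2)² - 4·(0))) / 2 = (2 ± √4) / 2
Solving: λ = 0, 2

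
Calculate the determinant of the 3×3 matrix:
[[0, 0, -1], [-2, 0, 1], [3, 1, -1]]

Expansion along first row:
det = 0·det([[0,1],[1,-1]]) - 0·det([[-2,1],[3,-1]]) + -1·det([[-2,0],[3,1]])
    = 0·(0·-1 - 1·1) - 0·(-2·-1 - 1·3) + -1·(-2·1 - 0·3)
    = 0·-1 - 0·-1 + -1·-2
    = 0 + 0 + 2 = 2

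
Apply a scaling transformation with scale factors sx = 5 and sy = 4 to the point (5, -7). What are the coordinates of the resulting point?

Scaling matrix:
[[5, 0], [0, 4]]
Result: (5 × 5, -7 × 4) = (25, -28)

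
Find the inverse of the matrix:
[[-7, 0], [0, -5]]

For [[a,b],[c,d]], inverse = (1/det)·[[d,-b],[-c,a]]
det = (-7)(-5) - (0)(0) = 35 - 0 = 35
Inverse = (1/35)·[[-5, 0], [0, -7]]
= [[-1/7, 0], [0, -1/5]]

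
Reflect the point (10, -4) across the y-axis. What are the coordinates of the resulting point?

Reflection across y-axis: (10, -4) → (-10, -4)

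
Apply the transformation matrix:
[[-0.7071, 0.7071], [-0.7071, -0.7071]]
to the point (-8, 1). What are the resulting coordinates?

Matrix multiplication:
[[-0.7071, 0.7071], [-0.7071, -0.7071]] × [-8, 1]ᵀ
= [(-0.7071)(-8) + (0.7071)(1), (-0.7071)(-8) + (-0.7071)(1)]ᵀ
= [6.3639, 4.9497]ᵀ
Result: (6.3639, 4.9497)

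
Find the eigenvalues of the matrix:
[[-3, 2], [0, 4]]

Characteristic equation: det(A - λI) = 0
λ² - (trace)λ + (det) = 0
trace = -3 + 4 = 1, det = (-3)(4) - (2)(0) = -12
λ² - (1)λ + (-12) = 0
λ = (1 ± √((1)² - 4·(-12))) / 2 = (1 ± √49) / 2
Solving: λ = -3, 4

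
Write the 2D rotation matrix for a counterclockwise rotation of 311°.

Rotation matrix formula: [[cos θ, -sin θ], [sin θ, cos θ]]
For θ = 311°:
cos(311°) = 0.6561
sin(311°) = -0.7547
Result: [[0.6561, 0.7547], [-0.7547, 0.6561]]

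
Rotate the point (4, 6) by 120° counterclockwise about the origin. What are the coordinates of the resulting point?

Rotation matrix for 120°: [[cos 120°, -sin 120°], [sin 120°, cos 120°]] ≈ [[-0.500000, -0.866025], [0.866025, -0.500000]]
[[-0.500000, -0.866025], [0.866025, -0.500000]] × [4, 6]ᵀ ≈ [-7.1962, 0.4641]ᵀ
Result: (-7.1962, 0.4641)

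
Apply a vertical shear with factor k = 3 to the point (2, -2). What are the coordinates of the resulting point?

Shear matrix for vertical shear with factor k = 3:
[[1, 0], [3, 1]]
Result: (2, -2) → (2, 4)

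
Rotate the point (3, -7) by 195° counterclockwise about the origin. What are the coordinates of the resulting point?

Rotation matrix for 195°: [[cos 195°, -sin 195°], [sin 195°, cos 195°]] ≈ [[-0.965926, 0.258819], [-0.258819, -0.965926]]
[[-0.965926, 0.258819], [-0.258819, -0.965926]] × [3, -7]ᵀ ≈ [-4.7095, 5.9850]ᵀ
Result: (-4.7095, 5.9850)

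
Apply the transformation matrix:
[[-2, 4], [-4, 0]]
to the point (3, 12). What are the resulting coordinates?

Matrix multiplication:
[[-2, 4], [-4, 0]] × [3, 12]ᵀ
= [(-2)(3) + (4)(12), (-4)(3) + (0)(12)]ᵀ
= [42, -12]ᵀ
Result: (42, -12)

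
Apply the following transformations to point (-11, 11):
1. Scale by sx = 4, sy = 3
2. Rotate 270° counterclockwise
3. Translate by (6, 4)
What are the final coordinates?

Step 1: Scale → (-44, 33)
Step 2: Rotate 270° → (33, 44)
Step 3: Translate → (39, 48)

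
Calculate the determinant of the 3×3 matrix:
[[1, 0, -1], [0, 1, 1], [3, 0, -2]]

Expansion along first row:
det = 1·det([[1,1],[0,-2]]) - 0·det([[0,1],[3,-2]]) + -1·det([[0,1],[3,0]])
    = 1·(1·-2 - 1·0) - 0·(0·-2 - 1·3) + -1·(0·0 - 1·3)
    = 1·-2 - 0·-3 + -1·-3
    = -2 + 0 + 3 = 1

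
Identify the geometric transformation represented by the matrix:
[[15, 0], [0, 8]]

This matrix represents: non-uniform scaling by sx = 15, sy = 8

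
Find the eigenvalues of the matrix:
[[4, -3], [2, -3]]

Characteristic equation: det(A - λI) = 0
λ² - (trace)λ + (det) = 0
trace = 4 + -3 = 1, det = (4)(-3) - (-3)(2) = -6
λ² - (1)λ + (-6) = 0
λ = (1 ± √((1)² - 4·(-6))) / 2 = (1 ± √25) / 2
Solving: λ = -2, 3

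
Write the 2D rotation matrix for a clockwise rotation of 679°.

Rotation matrix formula: [[cos θ, -sin θ], [sin θ, cos θ]]
A clockwise rotation by 679° is equivalent to a counterclockwise rotation by -679°.
For θ = -679°:
cos(-679°) = 0.7547
sin(-679°) = 0.6561
Result: [[0.7547, -0.6561], [0.6561, 0.7547]]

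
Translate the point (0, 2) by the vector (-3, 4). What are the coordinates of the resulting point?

Translation by (-3, 4) (homogeneous matrix [[1, 0, -3], [0, 1, 4], [0, 0, 1]]):
x' = 0 + -3 = -3
y' = 2 + 4 = 6
Result: (-3, 6)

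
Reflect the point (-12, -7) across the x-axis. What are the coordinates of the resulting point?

Reflection across x-axis: (-12, -7) → (-12, 7)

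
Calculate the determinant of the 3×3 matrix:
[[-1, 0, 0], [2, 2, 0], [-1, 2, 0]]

Expansion along first row:
det = -1·det([[2,0],[2,0]]) - 0·det([[2,0],[-1,0]]) + 0·det([[2,2],[-1,2]])
    = -1·(2·0 - 0·2) - 0·(2·0 - 0·-1) + 0·(2·2 - 2·-1)
    = -1·0 - 0·0 + 0·6
    = 0 + 0 + 0 = 0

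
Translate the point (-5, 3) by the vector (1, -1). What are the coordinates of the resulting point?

Translation by (1, -1) (homogeneous matrix [[1, 0, 1], [0, 1, -1], [0, 0, 1]]):
x' = -5 + 1 = -4
y' = 3 + -1 = 2
Result: (-4, 2)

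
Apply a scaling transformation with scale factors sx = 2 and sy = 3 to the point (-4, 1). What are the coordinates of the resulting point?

Scaling matrix:
[[2, 0], [0, 3]]
Result: (-4 × 2, 1 × 3) = (-8, 3)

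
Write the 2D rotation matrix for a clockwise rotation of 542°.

Rotation matrix formula: [[cos θ, -sin θ], [sin θ, cos θ]]
A clockwise rotation by 542° is equivalent to a counterclockwise rotation by -542°.
For θ = -542°:
cos(-542°) = -0.9994
sin(-542°) = 0.0349
Result: [[-0.9994, -0.0349], [0.0349, -0.9994]]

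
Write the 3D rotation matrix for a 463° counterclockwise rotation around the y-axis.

Rotation matrix for counterclockwise 463° around y-axis:
cos(463°) = -0.2250, sin(463°) = 0.9744
Result: [[-0.2250, 0, 0.9744], [0, 1, 0], [-0.9744, 0, -0.2250]]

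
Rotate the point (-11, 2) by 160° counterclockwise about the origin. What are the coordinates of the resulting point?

Rotation matrix for 160°: [[cos 160°, -sin 160°], [sin 160°, cos 160°]] ≈ [[-0.939693, -0.342020], [0.342020, -0.939693]]
[[-0.939693, -0.342020], [0.342020, -0.939693]] × [-11, 2]ᵀ ≈ [9.6526, -5.6416]ᵀ
Result: (9.6526, -5.6416)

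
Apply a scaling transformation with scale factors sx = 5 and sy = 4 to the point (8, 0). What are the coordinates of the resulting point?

Scaling matrix:
[[5, 0], [0, 4]]
Result: (8 × 5, 0 × 4) = (40, 0)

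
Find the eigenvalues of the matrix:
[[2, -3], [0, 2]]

Characteristic equation: det(A - λI) = 0
λ² - (trace)λ + (det) = 0
trace = 2 + 2 = 4, det = (2)(2) - (-3)(0) = 4
λ² - (4)λ + (4) = 0
λ = (4 ± √((4)² - 4·(4))) / 2 = (4 ± √0) / 2
Solving: λ = 2, 2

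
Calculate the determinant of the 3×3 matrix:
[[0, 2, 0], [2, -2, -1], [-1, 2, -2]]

Expansion along first row:
det = 0·det([[-2,-1],[2,-2]]) - 2·det([[2,-1],[-1,-2]]) + 0·det([[2,-2],[-1,2]])
    = 0·(-2·-2 - -1·2) - 2·(2·-2 - -1·-1) + 0·(2·2 - -2·-1)
    = 0·6 - 2·-5 + 0·2
    = 0 + 10 + 0 = 10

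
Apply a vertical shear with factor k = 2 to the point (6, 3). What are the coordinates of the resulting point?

Shear matrix for vertical shear with factor k = 2:
[[1, 0], [2, 1]]
Result: (6, 3) → (6, 15)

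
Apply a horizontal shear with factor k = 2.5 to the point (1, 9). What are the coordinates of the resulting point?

Shear matrix for horizontal shear with factor k = 2.5:
[[1, 2.50], [0, 1]]
Result: (1, 9) → (23.5, 9)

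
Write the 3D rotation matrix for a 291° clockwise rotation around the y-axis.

Rotation matrix for clockwise 291° around y-axis:
A clockwise rotation by 291° is a counterclockwise rotation by -291°.
cos(-291°) = 0.3584, sin(-291°) = 0.9336
Result: [[0.3584, 0, 0.9336], [0, 1, 0], [-0.9336, 0, 0.3584]]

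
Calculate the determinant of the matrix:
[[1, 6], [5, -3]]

For a 2×2 matrix [[a, b], [c, d]], det = ad - bc
det = (1)(-3) - (6)(5) = -3 - 30 = -33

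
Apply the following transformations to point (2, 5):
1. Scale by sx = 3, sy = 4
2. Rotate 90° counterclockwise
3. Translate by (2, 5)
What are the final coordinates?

Step 1: Scale → (6, 20)
Step 2: Rotate 90° → (-20, 6)
Step 3: Translate → (-18, 11)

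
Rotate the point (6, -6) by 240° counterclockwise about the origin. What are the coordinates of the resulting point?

Rotation matrix for 240°: [[cos 240°, -sin 240°], [sin 240°, cos 240°]] ≈ [[-0.500000, 0.866025], [-0.866025, -0.500000]]
[[-0.500000, 0.866025], [-0.866025, -0.500000]] × [6, -6]ᵀ ≈ [-8.1962, -2.1962]ᵀ
Result: (-8.1962, -2.1962)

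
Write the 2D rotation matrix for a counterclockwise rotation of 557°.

Rotation matrix formula: [[cos θ, -sin θ], [sin θ, cos θ]]
For θ = 557°:
cos(557°) = -0.9563
sin(557°) = -0.2924
Result: [[-0.9563, 0.2924], [-0.2924, -0.9563]]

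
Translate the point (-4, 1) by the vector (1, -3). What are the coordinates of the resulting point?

Translation by (1, -3) (homogeneous matrix [[1, 0, 1], [0, 1, -3], [0, 0, 1]]):
x' = -4 + 1 = -3
y' = 1 + -3 = -2
Result: (-3, -2)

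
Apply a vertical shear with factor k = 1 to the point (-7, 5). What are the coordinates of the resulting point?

Shear matrix for vertical shear with factor k = 1:
[[1, 0], [1, 1]]
Result: (-7, 5) → (-7, -2)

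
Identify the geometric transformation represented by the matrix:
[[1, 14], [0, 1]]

This matrix represents: horizontal shear with factor 14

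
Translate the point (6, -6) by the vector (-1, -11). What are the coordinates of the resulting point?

Translation by (-1, -11) (homogeneous matrix [[1, 0, -1], [0, 1, -11], [0, 0, 1]]):
x' = 6 + -1 = 5
y' = -6 + -11 = -17
Result: (5, -17)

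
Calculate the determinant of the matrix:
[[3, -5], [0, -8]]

For a 2×2 matrix [[a, b], [c, d]], det = ad - bc
det = (3)(-8) - (-5)(0) = -24 - 0 = -24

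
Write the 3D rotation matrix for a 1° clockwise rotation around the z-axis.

Rotation matrix for clockwise 1° around z-axis:
A clockwise rotation by 1° is a counterclockwise rotation by -1°.
cos(-1°) = 0.9998, sin(-1°) = -0.0175
Result: [[0.9998, 0.0175, 0], [-0.0175, 0.9998, 0], [0, 0, 1]]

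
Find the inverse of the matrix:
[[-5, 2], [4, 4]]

For [[a,b],[c,d]], inverse = (1/det)·[[d,-b],[-c,a]]
det = (-5)(4) - (2)(4) = -20 - 8 = -28
Inverse = (1/-28)·[[4, -2], [-4, -5]]
= [[-1/7, 1/14], [1/7, 5/28]]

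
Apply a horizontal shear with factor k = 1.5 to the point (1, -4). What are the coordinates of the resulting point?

Shear matrix for horizontal shear with factor k = 1.5:
[[1, 1.50], [0, 1]]
Result: (1, -4) → (-5, -4)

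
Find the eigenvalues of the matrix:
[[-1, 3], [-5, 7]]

Characteristic equation: det(A - λI) = 0
λ² - (trace)λ + (det) = 0
trace = -1 + 7 = 6, det = (-1)(7) - (3)(-5) = 8
λ² - (6)λ + (8) = 0
λ = (6 ± √((6)² - 4·(8))) / 2 = (6 ± √4) / 2
Solving: λ = 2, 4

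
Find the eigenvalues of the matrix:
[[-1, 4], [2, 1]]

Characteristic equation: det(A - λI) = 0
λ² - (trace)λ + (det) = 0
trace = -1 + 1 = 0, det = (-1)(1) - (4)(2) = -9
λ² - (0)λ + (-9) = 0
λ = (0 ± √((0)² - 4·(-9))) / 2 = (0 ± √36) / 2
Solving: λ = -3, 3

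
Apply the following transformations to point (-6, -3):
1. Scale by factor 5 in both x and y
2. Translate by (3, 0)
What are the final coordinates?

Step 1: Scale (-6, -3) by 5 → (-30, -15)
Step 2: Translate by (3, 0) → (-27, -15)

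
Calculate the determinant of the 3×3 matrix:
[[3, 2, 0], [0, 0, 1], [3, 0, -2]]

Expansion along first row:
det = 3·det([[0,1],[0,-2]]) - 2·det([[0,1],[3,-2]]) + 0·det([[0,0],[3,0]])
    = 3·(0·-2 - 1·0) - 2·(0·-2 - 1·3) + 0·(0·0 - 0·3)
    = 3·0 - 2·-3 + 0·0
    = 0 + 6 + 0 = 6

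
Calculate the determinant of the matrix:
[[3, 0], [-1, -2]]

For a 2×2 matrix [[a, b], [c, d]], det = ad - bc
det = (3)(-2) - (0)(-1) = -6 - 0 = -6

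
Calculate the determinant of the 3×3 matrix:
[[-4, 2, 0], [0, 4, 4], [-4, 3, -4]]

Expansion along first row:
det = -4·det([[4,4],[3,-4]]) - 2·det([[0,4],[-4,-4]]) + 0·det([[0,4],[-4,3]])
    = -4·(4·-4 - 4·3) - 2·(0·-4 - 4·-4) + 0·(0·3 - 4·-4)
    = -4·-28 - 2·16 + 0·16
    = 112 + -32 + 0 = 80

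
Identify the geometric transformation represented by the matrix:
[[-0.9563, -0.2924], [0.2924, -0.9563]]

This matrix represents: rotation by 163° counterclockwise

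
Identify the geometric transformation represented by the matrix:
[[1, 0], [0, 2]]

This matrix represents: non-uniform scaling by sx = 1, sy = 2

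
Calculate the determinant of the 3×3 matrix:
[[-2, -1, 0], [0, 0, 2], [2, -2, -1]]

Expansion along first row:
det = -2·det([[0,2],[-2,-1]]) - -1·det([[0,2],[2,-1]]) + 0·det([[0,0],[2,-2]])
    = -2·(0·-1 - 2·-2) - -1·(0·-1 - 2·2) + 0·(0·-2 - 0·2)
    = -2·4 - -1·-4 + 0·0
    = -8 + -4 + 0 = -12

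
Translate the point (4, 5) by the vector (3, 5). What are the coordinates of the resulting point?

Translation by (3, 5) (homogeneous matrix [[1, 0, 3], [0, 1, 5], [0, 0, 1]]):
x' = 4 + 3 = 7
y' = 5 + 5 = 10
Result: (7, 10)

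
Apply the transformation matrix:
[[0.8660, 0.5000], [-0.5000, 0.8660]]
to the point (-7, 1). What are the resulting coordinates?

Matrix multiplication:
[[0.8660, 0.5000], [-0.5000, 0.8660]] × [-7, 1]ᵀ
= [(0.8660)(-7) + (0.5000)(1), (-0.5000)(-7) + (0.8660)(1)]ᵀ
= [-5.5620, 4.3660]ᵀ
Result: (-5.5620, 4.3660)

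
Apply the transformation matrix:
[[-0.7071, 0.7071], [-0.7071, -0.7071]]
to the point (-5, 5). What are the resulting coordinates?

Matrix multiplication:
[[-0.7071, 0.7071], [-0.7071, -0.7071]] × [-5, 5]ᵀ
= [(-0.7071)(-5) + (0.7071)(5), (-0.7071)(-5) + (-0.7071)(5)]ᵀ
= [7.0710, 0]ᵀ
Result: (7.0710, 0)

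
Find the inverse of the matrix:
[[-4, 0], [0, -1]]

For [[a,b],[c,d]], inverse = (1/det)·[[d,-b],[-c,a]]
det = (-4)(-1) - (0)(0) = 4 - 0 = 4
Inverse = (1/4)·[[-1, 0], [0, -4]]
= [[-1/4, 0], [0, -1]]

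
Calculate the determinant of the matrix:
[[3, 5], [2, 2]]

For a 2×2 matrix [[a, b], [c, d]], det = ad - bc
det = (3)(2) - (5)(2) = 6 - 10 = -4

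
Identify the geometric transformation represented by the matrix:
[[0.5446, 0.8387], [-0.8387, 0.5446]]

This matrix represents: rotation by 303° counterclockwise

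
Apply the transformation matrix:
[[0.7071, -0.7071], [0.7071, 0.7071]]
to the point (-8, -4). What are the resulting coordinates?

Matrix multiplication:
[[0.7071, -0.7071], [0.7071, 0.7071]] × [-8, -4]ᵀ
= [(0.7071)(-8) + (-0.7071)(-4), (0.7071)(-8) + (0.7071)(-4)]ᵀ
= [-2.8284, -8.4852]ᵀ
Result: (-2.8284, -8.4852)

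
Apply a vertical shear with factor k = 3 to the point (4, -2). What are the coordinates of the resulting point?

Shear matrix for vertical shear with factor k = 3:
[[1, 0], [3, 1]]
Result: (4, -2) → (4, 10)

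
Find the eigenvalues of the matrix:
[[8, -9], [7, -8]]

Characteristic equation: det(A - λI) = 0
λ² - (trace)λ + (det) = 0
trace = 8 + -8 = 0, det = (8)(-8) - (-9)(7) = -1
λ² - (0)λ + (-1) = 0
λ = (0 ± √((0)² - 4·(-1))) / 2 = (0 ± √4) / 2
Solving: λ = -1, 1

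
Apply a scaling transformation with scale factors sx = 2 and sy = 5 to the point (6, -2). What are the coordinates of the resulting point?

Scaling matrix:
[[2, 0], [0, 5]]
Result: (6 × 2, -2 × 5) = (12, -10)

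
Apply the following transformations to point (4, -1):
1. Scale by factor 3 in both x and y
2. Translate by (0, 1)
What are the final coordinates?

Step 1: Scale (4, -1) by 3 → (12, -3)
Step 2: Translate by (0, 1) → (12, -2)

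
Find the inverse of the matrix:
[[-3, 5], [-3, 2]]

For [[a,b],[c,d]], inverse = (1/det)·[[d,-b],[-c,a]]
det = (-3)(2) - (5)(-3) = -6 - -15 = 9
Inverse = (1/9)·[[2, -5], [3, -3]]
= [[2/9, -5/9], [1/3, -1/3]]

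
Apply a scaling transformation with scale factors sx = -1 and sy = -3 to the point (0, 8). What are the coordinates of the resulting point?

Scaling matrix:
[[-1, 0], [0, -3]]
Result: (0 × -1, 8 × -3) = (0, -24)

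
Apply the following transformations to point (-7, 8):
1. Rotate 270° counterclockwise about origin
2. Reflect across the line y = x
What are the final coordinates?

Step 1: Rotate 270° → (8, 7)
Step 2: Reflect across line y = x → (7, 8)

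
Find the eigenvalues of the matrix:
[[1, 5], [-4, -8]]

Characteristic equation: det(A - λI) = 0
λ² - (trace)λ + (det) = 0
trace = 1 + -8 = -7, det = (1)(-8) - (5)(-4) = 12
λ² - (-7)λ + (12) = 0
λ = (-7 ± √((-7)² - 4·(12))) / 2 = (-7 ± √1) / 2
Solving: λ = -4, -3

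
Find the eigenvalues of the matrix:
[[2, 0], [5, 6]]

Characteristic equation: det(A - λI) = 0
λ² - (trace)λ + (det) = 0
trace = 2 + 6 = 8, det = (2)(6) - (0)(5) = 12
λ² - (8)λ + (12) = 0
λ = (8 ± √((8)² - 4·(12))) / 2 = (8 ± √16) / 2
Solving: λ = 2, 6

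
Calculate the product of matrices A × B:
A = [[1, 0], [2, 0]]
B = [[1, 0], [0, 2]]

Matrix multiplication:
C[0][0] = 1×1 + 0×0 = 1
C[0][1] = 1×0 + 0×2 = 0
C[1][0] = 2×1 + 0×0 = 2
C[1][1] = 2×0 + 0×2 = 0
Result: [[1, 0], [2, 0]]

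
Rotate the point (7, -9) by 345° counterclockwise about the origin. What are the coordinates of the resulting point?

Rotation matrix for 345°: [[cos 345°, -sin 345°], [sin 345°, cos 345°]] ≈ [[0.965926, 0.258819], [-0.258819, 0.965926]]
[[0.965926, 0.258819], [-0.258819, 0.965926]] × [7, -9]ᵀ ≈ [4.4321, -10.5051]ᵀ
Result: (4.4321, -10.5051)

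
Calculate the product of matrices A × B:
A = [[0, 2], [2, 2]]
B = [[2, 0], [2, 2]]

Matrix multiplication:
C[0][0] = 0×2 + 2×2 = 4
C[0][1] = 0×0 + 2×2 = 4
C[1][0] = 2×2 + 2×2 = 8
C[1][1] = 2×0 + 2×2 = 4
Result: [[4, 4], [8, 4]]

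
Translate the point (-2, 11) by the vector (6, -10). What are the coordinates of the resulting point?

Translation by (6, -10) (homogeneous matrix [[1, 0, 6], [0, 1, -10], [0, 0, 1]]):
x' = -2 + 6 = 4
y' = 11 + -10 = 1
Result: (4, 1)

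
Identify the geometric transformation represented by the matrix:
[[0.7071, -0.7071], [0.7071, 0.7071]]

This matrix represents: rotation by 45° counterclockwise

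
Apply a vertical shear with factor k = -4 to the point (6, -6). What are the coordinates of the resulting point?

Shear matrix for vertical shear with factor k = -4:
[[1, 0], [-4, 1]]
Result: (6, -6) → (6, -30)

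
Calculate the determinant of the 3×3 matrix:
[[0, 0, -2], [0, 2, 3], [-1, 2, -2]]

Expansion along first row:
det = 0·det([[2,3],[2,-2]]) - 0·det([[0,3],[-1,-2]]) + -2·det([[0,2],[-1,2]])
    = 0·(2·-2 - 3·2) - 0·(0·-2 - 3·-1) + -2·(0·2 - 2·-1)
    = 0·-10 - 0·3 + -2·2
    = 0 + 0 + -4 = -4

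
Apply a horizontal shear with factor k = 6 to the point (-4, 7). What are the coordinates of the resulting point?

Shear matrix for horizontal shear with factor k = 6:
[[1, 6], [0, 1]]
Result: (-4, 7) → (38, 7)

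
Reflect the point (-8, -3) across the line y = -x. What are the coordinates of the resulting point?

Reflection across line y = -x: (-8, -3) → (3, 8)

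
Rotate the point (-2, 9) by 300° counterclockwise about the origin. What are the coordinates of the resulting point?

Rotation matrix for 300°: [[cos 300°, -sin 300°], [sin 300°, cos 300°]] ≈ [[0.500000, 0.866025], [-0.866025, 0.500000]]
[[0.500000, 0.866025], [-0.866025, 0.500000]] × [-2, 9]ᵀ ≈ [6.7942, 6.2321]ᵀ
Result: (6.7942, 6.2321)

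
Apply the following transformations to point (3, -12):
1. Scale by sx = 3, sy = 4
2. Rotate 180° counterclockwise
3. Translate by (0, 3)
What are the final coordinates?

Step 1: Scale → (9, -48)
Step 2: Rotate 180° → (-9, 48)
Step 3: Translate → (-9, 51)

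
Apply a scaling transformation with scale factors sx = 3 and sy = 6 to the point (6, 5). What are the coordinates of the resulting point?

Scaling matrix:
[[3, 0], [0, 6]]
Result: (6 × 3, 5 × 6) = (18, 30)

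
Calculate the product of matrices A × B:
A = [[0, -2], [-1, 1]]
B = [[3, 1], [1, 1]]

Matrix multiplication:
C[0][0] = 0×3 + -2×1 = -2
C[0][1] = 0×1 + -2×1 = -2
C[1][0] = -1×3 + 1×1 = -2
C[1][1] = -1×1 + 1×1 = 0
Result: [[-2, -2], [-2, 0]]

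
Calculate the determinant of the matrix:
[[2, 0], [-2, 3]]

For a 2×2 matrix [[a, b], [c, d]], det = ad - bc
det = (2)(3) - (0)(-2) = 6 - 0 = 6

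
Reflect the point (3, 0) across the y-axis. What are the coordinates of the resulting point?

Reflection across y-axis: (3, 0) → (-3, 0)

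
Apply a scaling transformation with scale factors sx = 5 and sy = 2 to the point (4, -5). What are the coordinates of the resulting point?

Scaling matrix:
[[5, 0], [0, 2]]
Result: (4 × 5, -5 × 2) = (20, -10)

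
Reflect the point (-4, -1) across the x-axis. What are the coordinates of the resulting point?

Reflection across x-axis: (-4, -1) → (-4, 1)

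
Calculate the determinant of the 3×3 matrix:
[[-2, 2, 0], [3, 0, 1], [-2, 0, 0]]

Expansion along first row:
det = -2·det([[0,1],[0,0]]) - 2·det([[3,1],[-2,0]]) + 0·det([[3,0],[-2,0]])
    = -2·(0·0 - 1·0) - 2·(3·0 - 1·-2) + 0·(3·0 - 0·-2)
    = -2·0 - 2·2 + 0·0
    = 0 + -4 + 0 = -4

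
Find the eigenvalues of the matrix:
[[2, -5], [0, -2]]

Characteristic equation: det(A - λI) = 0
λ² - (trace)λ + (det) = 0
trace = 2 + -2 = 0, det = (2)(-2) - (-5)(0) = -4
λ² - (0)λ + (-4) = 0
λ = (0 ± √((0)² - 4·(-4))) / 2 = (0 ± √16) / 2
Solving: λ = -2, 2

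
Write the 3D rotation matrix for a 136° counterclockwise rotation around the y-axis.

Rotation matrix for counterclockwise 136° around y-axis:
cos(136°) = -0.7193, sin(136°) = 0.6947
Result: [[-0.7193, 0, 0.6947], [0, 1, 0], [-0.6947, 0, -0.7193]]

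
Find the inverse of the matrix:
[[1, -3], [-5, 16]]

For [[a,b],[c,d]], inverse = (1/det)·[[d,-b],[-c,a]]
det = (1)(16) - (-3)(-5) = 16 - 15 = 1
Inverse = [[16, 3], [5, 1]]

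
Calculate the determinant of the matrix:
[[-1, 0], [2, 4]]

For a 2×2 matrix [[a, b], [c, d]], det = ad - bc
det = (-1)(4) - (0)(2) = -4 - 0 = -4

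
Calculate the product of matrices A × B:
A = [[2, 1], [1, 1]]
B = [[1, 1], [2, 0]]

Matrix multiplication:
C[0][0] = 2×1 + 1×2 = 4
C[0][1] = 2×1 + 1×0 = 2
C[1][0] = 1×1 + 1×2 = 3
C[1][1] = 1×1 + 1×0 = 1
Result: [[4, 2], [3, 1]]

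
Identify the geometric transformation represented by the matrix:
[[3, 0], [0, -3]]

This matrix represents: non-uniform scaling by sx = 3, sy = -3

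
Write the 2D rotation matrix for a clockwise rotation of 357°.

Rotation matrix formula: [[cos θ, -sin θ], [sin θ, cos θ]]
A clockwise rotation by 357° is equivalent to a counterclockwise rotation by -357°.
For θ = -357°:
cos(-357°) = 0.9986
sin(-357°) = 0.0523
Result: [[0.9986, -0.0523], [0.0523, 0.9986]]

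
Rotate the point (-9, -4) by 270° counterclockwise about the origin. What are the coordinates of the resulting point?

Rotation matrix for 270°: [[cos 270°, -sin 270°], [sin 270°, cos 270°]] = [[0, 1], [-1, 0]]
[[0, 1], [-1, 0]] × [-9, -4]ᵀ = [-4, 9]ᵀ
Result: (-4, 9)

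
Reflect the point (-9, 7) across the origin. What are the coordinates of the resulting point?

Reflection across origin: (-9, 7) → (9, -7)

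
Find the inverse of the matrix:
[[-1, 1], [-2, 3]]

For [[a,b],[c,d]], inverse = (1/det)·[[d,-b],[-c,a]]
det = (-1)(3) - (1)(-2) = -3 - -2 = -1
Inverse = (1/-1)·[[3, -1], [2, -1]]
= [[-3, 1], [-2, 1]]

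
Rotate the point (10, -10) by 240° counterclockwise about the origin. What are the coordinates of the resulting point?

Rotation matrix for 240°: [[cos 240°, -sin 240°], [sin 240°, cos 240°]] ≈ [[-0.500000, 0.866025], [-0.866025, -0.500000]]
[[-0.500000, 0.866025], [-0.866025, -0.500000]] × [10, -10]ᵀ ≈ [-13.6603, -3.6603]ᵀ
Result: (-13.6603, -3.6603)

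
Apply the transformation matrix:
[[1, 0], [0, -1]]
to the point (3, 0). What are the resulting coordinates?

Matrix multiplication:
[[1, 0], [0, -1]] × [3, 0]ᵀ
= [(1)(3) + (0)(0), (0)(3) + (-1)(0)]ᵀ
= [3, 0]ᵀ
Result: (3, 0)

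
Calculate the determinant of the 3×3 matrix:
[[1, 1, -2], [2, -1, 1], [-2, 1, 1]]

Expansion along first row:
det = 1·det([[-1,1],[1,1]]) - 1·det([[2,1],[-2,1]]) + -2·det([[2,-1],[-2,1]])
    = 1·(-1·1 - 1·1) - 1·(2·1 - 1·-2) + -2·(2·1 - -1·-2)
    = 1·-2 - 1·4 + -2·0
    = -2 + -4 + 0 = -6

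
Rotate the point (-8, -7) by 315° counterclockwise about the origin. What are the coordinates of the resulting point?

Rotation matrix for 315°: [[cos 315°, -sin 315°], [sin 315°, cos 315°]] ≈ [[0.707107, 0.707107], [-0.707107, 0.707107]]
[[0.707107, 0.707107], [-0.707107, 0.707107]] × [-8, -7]ᵀ ≈ [-10.6066, 0.7071]ᵀ
Result: (-10.6066, 0.7071)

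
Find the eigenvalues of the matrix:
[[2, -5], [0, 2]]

Characteristic equation: det(A - λI) = 0
λ² - (trace)λ + (det) = 0
trace = 2 + 2 = 4, det = (2)(2) - (-5)(0) = 4
λ² - (4)λ + (4) = 0
λ = (4 ± √((4)² - 4·(4))) / 2 = (4 ± √0) / 2
Solving: λ = 2, 2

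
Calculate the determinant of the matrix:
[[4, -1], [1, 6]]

For a 2×2 matrix [[a, b], [c, d]], det = ad - bc
det = (4)(6) - (-1)(1) = 24 - -1 = 25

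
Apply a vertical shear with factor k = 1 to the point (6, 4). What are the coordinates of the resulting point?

Shear matrix for vertical shear with factor k = 1:
[[1, 0], [1, 1]]
Result: (6, 4) → (6, 10)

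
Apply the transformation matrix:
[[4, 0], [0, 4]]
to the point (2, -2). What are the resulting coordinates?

Matrix multiplication:
[[4, 0], [0, 4]] × [2, -2]ᵀ
= [(4)(2) + (0)(-2), (0)(2) + (4)(-2)]ᵀ
= [8, -8]ᵀ
Result: (8, -8)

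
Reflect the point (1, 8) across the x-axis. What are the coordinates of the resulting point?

Reflection across x-axis: (1, 8) → (1, -8)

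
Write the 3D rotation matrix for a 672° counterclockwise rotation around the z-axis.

Rotation matrix for counterclockwise 672° around z-axis:
cos(672°) = 0.6691, sin(672°) = -0.7431
Result: [[0.6691, 0.7431, 0], [-0.7431, 0.6691, 0], [0, 0, 1]]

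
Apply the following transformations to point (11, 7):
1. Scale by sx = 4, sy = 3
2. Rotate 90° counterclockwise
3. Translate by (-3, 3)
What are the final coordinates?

Step 1: Scale → (44, 21)
Step 2: Rotate 90° → (-21, 44)
Step 3: Translate → (-24, 47)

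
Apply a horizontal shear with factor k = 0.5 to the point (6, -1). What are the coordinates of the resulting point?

Shear matrix for horizontal shear with factor k = 0.5:
[[1, 0.50], [0, 1]]
Result: (6, -1) → (5.5, -1)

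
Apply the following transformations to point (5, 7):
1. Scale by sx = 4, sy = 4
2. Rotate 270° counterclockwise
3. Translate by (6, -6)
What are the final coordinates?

Step 1: Scale → (20, 28)
Step 2: Rotate 270° → (28, -20)
Step 3: Translate → (34, -26)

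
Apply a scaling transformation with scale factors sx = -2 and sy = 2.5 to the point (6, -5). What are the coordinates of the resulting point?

Scaling matrix:
[[-2, 0], [0, 2.50]]
Result: (6 × -2, -5 × 2.5) = (-12, -12.5)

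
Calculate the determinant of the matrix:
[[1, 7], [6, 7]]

For a 2×2 matrix [[a, b], [c, d]], det = ad - bc
det = (1)(7) - (7)(6) = 7 - 42 = -35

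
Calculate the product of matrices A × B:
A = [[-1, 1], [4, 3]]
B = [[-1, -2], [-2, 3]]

Matrix multiplication:
C[0][0] = -1×-1 + 1×-2 = -1
C[0][1] = -1×-2 + 1×3 = 5
C[1][0] = 4×-1 + 3×-2 = -10
C[1][1] = 4×-2 + 3×3 = 1
Result: [[-1, 5], [-10, 1]]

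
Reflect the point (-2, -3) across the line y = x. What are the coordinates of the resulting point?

Reflection across line y = x: (-2, -3) → (-3, -2)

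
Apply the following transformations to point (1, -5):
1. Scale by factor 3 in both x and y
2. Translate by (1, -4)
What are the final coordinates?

Step 1: Scale (1, -5) by 3 → (3, -15)
Step 2: Translate by (1, -4) → (4, -19)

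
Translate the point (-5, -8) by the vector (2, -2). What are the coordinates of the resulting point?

Translation by (2, -2) (homogeneous matrix [[1, 0, 2], [0, 1, -2], [0, 0, 1]]):
x' = -5 + 2 = -3
y' = -8 + -2 = -10
Result: (-3, -10)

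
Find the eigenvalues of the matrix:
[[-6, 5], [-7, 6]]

Characteristic equation: det(A - λI) = 0
λ² - (trace)λ + (det) = 0
trace = -6 + 6 = 0, det = (-6)(6) - (5)(-7) = -1
λ² - (0)λ + (-1) = 0
λ = (0 ± √((0)² - 4·(-1))) / 2 = (0 ± √4) / 2
Solving: λ = -1, 1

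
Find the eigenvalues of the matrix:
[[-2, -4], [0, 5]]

Characteristic equation: det(A - λI) = 0
λ² - (trace)λ + (det) = 0
trace = -2 + 5 = 3, det = (-2)(5) - (-4)(0) = -10
λ² - (3)λ + (-10) = 0
λ = (3 ± √((3)² - 4·(-10))) / 2 = (3 ± √49) / 2
Solving: λ = -2, 5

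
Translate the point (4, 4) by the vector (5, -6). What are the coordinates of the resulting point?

Translation by (5, -6) (homogeneous matrix [[1, 0, 5], [0, 1, -6], [0, 0, 1]]):
x' = 4 + 5 = 9
y' = 4 + -6 = -2
Result: (9, -2)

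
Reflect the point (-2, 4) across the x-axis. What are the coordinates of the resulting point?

Reflection across x-axis: (-2, 4) → (-2, -4)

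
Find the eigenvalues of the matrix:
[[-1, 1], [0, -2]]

Characteristic equation: det(A - λI) = 0
λ² - (trace)λ + (det) = 0
trace = -1 + -2 = -3, det = (-1)(-2) - (1)(0) = 2
λ² - (-3)λ + (2) = 0
λ = (-3 ± √((-3)² - 4·(2))) / 2 = (-3 ± √1) / 2
Solving: λ = -2, -1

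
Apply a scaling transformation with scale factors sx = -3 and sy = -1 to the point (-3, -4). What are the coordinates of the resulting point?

Scaling matrix:
[[-3, 0], [0, -1]]
Result: (-3 × -3, -4 × -1) = (9, 4)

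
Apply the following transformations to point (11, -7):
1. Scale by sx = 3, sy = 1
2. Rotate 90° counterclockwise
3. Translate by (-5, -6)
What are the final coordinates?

Step 1: Scale → (33, -7)
Step 2: Rotate 90° → (7, 33)
Step 3: Translate → (2, 27)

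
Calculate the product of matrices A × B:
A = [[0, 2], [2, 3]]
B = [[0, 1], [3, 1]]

Matrix multiplication:
C[0][0] = 0×0 + 2×3 = 6
C[0][1] = 0×1 + 2×1 = 2
C[1][0] = 2×0 + 3×3 = 9
C[1][1] = 2×1 + 3×1 = 5
Result: [[6, 2], [9, 5]]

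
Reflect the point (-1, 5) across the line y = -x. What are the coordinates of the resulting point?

Reflection across line y = -x: (-1, 5) → (-5, 1)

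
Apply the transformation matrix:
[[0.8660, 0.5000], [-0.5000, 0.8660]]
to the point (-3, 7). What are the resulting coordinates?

Matrix multiplication:
[[0.8660, 0.5000], [-0.5000, 0.8660]] × [-3, 7]ᵀ
= [(0.8660)(-3) + (0.5000)(7), (-0.5000)(-3) + (0.8660)(7)]ᵀ
= [0.9020, 7.5620]ᵀ
Result: (0.9020, 7.5620)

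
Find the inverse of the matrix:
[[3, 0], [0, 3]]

For [[a,b],[c,d]], inverse = (1/det)·[[d,-b],[-c,a]]
det = (3)(3) - (0)(0) = 9 - 0 = 9
Inverse = (1/9)·[[3, 0], [0, 3]]
= [[1/3, 0], [0, 1/3]]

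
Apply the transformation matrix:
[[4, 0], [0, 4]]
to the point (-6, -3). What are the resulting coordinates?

Matrix multiplication:
[[4, 0], [0, 4]] × [-6, -3]ᵀ
= [(4)(-6) + (0)(-3), (0)(-6) + (4)(-3)]ᵀ
= [-24, -12]ᵀ
Result: (-24, -12)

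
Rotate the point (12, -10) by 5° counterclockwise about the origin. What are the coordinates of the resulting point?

Rotation matrix for 5°: [[cos 5°, -sin 5°], [sin 5°, cos 5°]] ≈ [[0.996195, -0.087156], [0.087156, 0.996195]]
[[0.996195, -0.087156], [0.087156, 0.996195]] × [12, -10]ᵀ ≈ [12.8259, -8.9161]ᵀ
Result: (12.8259, -8.9161)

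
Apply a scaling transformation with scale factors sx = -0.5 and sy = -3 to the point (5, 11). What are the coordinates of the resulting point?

Scaling matrix:
[[-0.50, 0], [0, -3]]
Result: (5 × -0.5, 11 × -3) = (-2.5, -33)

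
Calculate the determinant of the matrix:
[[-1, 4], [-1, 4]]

For a 2×2 matrix [[a, b], [c, d]], det = ad - bc
det = (-1)(4) - (4)(-1) = -4 - -4 = 0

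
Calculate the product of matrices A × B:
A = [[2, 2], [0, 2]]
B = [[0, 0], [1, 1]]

Matrix multiplication:
C[0][0] = 2×0 + 2×1 = 2
C[0][1] = 2×0 + 2×1 = 2
C[1][0] = 0×0 + 2×1 = 2
C[1][1] = 0×0 + 2×1 = 2
Result: [[2, 2], [2, 2]]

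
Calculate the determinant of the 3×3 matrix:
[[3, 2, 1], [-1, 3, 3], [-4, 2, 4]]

Expansion along first row:
det = 3·det([[3,3],[2,4]]) - 2·det([[-1,3],[-4,4]]) + 1·det([[-1,3],[-4,2]])
    = 3·(3·4 - 3·2) - 2·(-1·4 - 3·-4) + 1·(-1·2 - 3·-4)
    = 3·6 - 2·8 + 1·10
    = 18 + -16 + 10 = 12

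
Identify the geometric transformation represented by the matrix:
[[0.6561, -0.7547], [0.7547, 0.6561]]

This matrix represents: rotation by 49° counterclockwise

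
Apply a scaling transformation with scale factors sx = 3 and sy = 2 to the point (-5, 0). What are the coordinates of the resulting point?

Scaling matrix:
[[3, 0], [0, 2]]
Result: (-5 × 3, 0 × 2) = (-15, 0)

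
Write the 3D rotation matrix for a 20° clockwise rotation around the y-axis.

Rotation matrix for clockwise 20° around y-axis:
A clockwise rotation by 20° is a counterclockwise rotation by -20°.
cos(-20°) = 0.9397, sin(-20°) = -0.3420
Result: [[0.9397, 0, -0.3420], [0, 1, 0], [0.3420, 0, 0.9397]]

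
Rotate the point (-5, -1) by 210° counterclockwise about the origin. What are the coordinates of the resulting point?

Rotation matrix for 210°: [[cos 210°, -sin 210°], [sin 210°, cos 210°]] ≈ [[-0.866025, 0.500000], [-0.500000, -0.866025]]
[[-0.866025, 0.500000], [-0.500000, -0.866025]] × [-5, -1]ᵀ ≈ [3.8301, 3.3660]ᵀ
Result: (3.8301, 3.3660)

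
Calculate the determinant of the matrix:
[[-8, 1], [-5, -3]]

For a 2×2 matrix [[a, b], [c, d]], det = ad - bc
det = (-8)(-3) - (1)(-5) = 24 - -5 = 29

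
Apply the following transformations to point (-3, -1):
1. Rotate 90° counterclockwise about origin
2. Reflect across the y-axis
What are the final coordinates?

Step 1: Rotate 90° → (1, -3)
Step 2: Reflect across y-axis → (-1, -3)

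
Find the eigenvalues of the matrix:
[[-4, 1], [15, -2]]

Characteristic equation: det(A - λI) = 0
λ² - (trace)λ + (det) = 0
trace = -4 + -2 = -6, det = (-4)(-2) - (1)(15) = -7
λ² - (-6)λ + (-7) = 0
λ = (-6 ± √((-6)² - 4·(-7))) / 2 = (-6 ± √64) / 2
Solving: λ = -7, 1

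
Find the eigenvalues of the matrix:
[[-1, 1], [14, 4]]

Characteristic equation: det(A - λI) = 0
λ² - (trace)λ + (det) = 0
trace = -1 + 4 = 3, det = (-1)(4) - (1)(14) = -18
λ² - (3)λ + (-18) = 0
λ = (3 ± √((3)² - 4·(-18))) / 2 = (3 ± √81) / 2
Solving: λ = -3, 6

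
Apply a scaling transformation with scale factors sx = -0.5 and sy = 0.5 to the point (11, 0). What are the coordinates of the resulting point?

Scaling matrix:
[[-0.50, 0], [0, 0.50]]
Result: (11 × -0.5, 0 × 0.5) = (-5.5, 0)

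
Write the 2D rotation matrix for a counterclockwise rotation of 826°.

Rotation matrix formula: [[cos θ, -sin θ], [sin θ, cos θ]]
For θ = 826°:
cos(826°) = -0.2756
sin(826°) = 0.9613
Result: [[-0.2756, -0.9613], [0.9613, -0.2756]]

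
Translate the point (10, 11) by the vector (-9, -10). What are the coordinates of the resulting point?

Translation by (-9, -10) (homogeneous matrix [[1, 0, -9], [0, 1, -10], [0, 0, 1]]):
x' = 10 + -9 = 1
y' = 11 + -10 = 1
Result: (1, 1)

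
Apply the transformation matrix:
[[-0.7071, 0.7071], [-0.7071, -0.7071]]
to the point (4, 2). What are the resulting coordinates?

Matrix multiplication:
[[-0.7071, 0.7071], [-0.7071, -0.7071]] × [4, 2]ᵀ
= [(-0.7071)(4) + (0.7071)(2), (-0.7071)(4) + (-0.7071)(2)]ᵀ
= [-1.4142, -4.2426]ᵀ
Result: (-1.4142, -4.2426)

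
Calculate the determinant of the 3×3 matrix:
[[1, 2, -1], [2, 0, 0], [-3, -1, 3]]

Expansion along first row:
det = 1·det([[0,0],[-1,3]]) - 2·det([[2,0],[-3,3]]) + -1·det([[2,0],[-3,-1]])
    = 1·(0·3 - 0·-1) - 2·(2·3 - 0·-3) + -1·(2·-1 - 0·-3)
    = 1·0 - 2·6 + -1·-2
    = 0 + -12 + 2 = -10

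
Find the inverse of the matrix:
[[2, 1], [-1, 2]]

For [[a,b],[c,d]], inverse = (1/det)·[[d,-b],[-c,a]]
det = (2)(2) - (1)(-1) = 4 - -1 = 5
Inverse = (1/5)·[[2, -1], [1, 2]]
= [[2/5, -1/5], [1/5, 2/5]]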